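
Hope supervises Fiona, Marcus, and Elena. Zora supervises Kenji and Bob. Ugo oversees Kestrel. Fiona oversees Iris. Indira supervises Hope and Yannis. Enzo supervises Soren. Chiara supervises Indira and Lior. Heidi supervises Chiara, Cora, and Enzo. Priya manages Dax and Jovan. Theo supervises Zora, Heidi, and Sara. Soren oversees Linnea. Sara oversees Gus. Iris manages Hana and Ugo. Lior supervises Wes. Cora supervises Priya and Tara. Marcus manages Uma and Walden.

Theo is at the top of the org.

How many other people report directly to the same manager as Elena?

Elena reports to Hope. Hope's other direct reports are Fiona, Marcus — 2 peers.

2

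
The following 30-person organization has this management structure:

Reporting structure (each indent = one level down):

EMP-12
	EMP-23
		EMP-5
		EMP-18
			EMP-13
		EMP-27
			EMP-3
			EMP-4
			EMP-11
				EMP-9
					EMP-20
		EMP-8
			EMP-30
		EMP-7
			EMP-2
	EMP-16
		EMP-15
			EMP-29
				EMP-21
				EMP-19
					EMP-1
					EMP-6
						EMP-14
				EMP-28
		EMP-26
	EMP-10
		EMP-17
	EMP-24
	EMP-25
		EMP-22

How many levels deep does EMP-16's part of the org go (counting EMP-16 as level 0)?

5

The longest chain under EMP-16 runs EMP-16 → EMP-15 → EMP-29 → EMP-19 → EMP-6 → EMP-14, which is 5 levels below EMP-16.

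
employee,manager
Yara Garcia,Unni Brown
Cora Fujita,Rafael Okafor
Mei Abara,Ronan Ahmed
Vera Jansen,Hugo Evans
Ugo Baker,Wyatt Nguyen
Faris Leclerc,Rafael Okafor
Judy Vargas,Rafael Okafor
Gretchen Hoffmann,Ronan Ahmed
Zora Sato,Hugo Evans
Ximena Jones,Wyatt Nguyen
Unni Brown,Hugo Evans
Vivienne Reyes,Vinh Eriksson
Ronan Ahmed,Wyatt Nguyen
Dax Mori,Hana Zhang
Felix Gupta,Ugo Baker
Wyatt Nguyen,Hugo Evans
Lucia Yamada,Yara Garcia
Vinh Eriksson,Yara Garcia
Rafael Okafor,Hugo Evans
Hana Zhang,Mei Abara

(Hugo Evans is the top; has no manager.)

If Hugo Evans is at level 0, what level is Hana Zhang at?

Chain from Hana Zhang up to Hugo Evans: Hana Zhang → Mei Abara → Ronan Ahmed → Wyatt Nguyen → Hugo Evans. That is 4 steps up, so Hana Zhang is 4 levels below Hugo Evans.

4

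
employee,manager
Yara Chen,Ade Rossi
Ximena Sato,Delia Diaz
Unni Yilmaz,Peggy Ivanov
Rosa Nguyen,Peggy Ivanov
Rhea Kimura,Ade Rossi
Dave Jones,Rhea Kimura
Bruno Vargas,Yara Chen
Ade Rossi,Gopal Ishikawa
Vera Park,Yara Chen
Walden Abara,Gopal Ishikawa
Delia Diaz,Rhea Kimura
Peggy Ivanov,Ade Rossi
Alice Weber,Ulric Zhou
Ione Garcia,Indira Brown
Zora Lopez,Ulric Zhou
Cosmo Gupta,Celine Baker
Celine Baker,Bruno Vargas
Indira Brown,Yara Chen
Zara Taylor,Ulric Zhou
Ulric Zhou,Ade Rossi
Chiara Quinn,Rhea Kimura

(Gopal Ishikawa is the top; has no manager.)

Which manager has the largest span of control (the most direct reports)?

Ade Rossi

Direct-report counts: Gopal Ishikawa has 2; Ade Rossi has 4; Rhea Kimura has 3; Delia Diaz has 1; Yara Chen has 3; Indira Brown has 1; Bruno Vargas has 1; Celine Baker has 1; Ulric Zhou has 3; Peggy Ivanov has 2. The largest is 4, held by Ade Rossi.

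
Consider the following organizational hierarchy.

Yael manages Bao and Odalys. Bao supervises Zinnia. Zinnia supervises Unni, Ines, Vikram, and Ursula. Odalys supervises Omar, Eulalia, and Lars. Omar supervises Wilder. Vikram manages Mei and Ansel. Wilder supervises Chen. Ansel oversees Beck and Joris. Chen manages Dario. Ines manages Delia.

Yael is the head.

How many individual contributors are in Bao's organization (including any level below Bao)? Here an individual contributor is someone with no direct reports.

The people in Bao's organization with no one reporting to them are Ursula, Unni, Delia, Joris, Beck, Mei. That is 6.

6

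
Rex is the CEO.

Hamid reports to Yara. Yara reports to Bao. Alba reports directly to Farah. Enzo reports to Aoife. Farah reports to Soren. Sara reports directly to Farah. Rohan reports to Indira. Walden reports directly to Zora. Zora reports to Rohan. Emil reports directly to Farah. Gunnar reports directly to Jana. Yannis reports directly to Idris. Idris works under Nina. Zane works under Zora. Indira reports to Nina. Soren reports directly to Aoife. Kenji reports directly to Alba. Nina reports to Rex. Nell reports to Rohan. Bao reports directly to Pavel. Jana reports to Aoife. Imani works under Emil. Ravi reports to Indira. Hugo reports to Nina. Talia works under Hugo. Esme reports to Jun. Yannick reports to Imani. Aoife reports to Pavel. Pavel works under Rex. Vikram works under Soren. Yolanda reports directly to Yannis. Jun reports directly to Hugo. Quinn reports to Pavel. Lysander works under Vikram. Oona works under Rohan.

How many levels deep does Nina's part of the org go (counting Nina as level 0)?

4

The longest chain under Nina runs Nina → Indira → Rohan → Zora → Walden, which is 4 levels below Nina.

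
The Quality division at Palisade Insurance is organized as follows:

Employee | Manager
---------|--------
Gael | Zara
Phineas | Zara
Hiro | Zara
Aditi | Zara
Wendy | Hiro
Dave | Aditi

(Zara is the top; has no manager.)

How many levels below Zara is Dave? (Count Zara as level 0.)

2

Chain from Dave up to Zara: Dave → Aditi → Zara. That is 2 steps up, so Dave is 2 levels below Zara.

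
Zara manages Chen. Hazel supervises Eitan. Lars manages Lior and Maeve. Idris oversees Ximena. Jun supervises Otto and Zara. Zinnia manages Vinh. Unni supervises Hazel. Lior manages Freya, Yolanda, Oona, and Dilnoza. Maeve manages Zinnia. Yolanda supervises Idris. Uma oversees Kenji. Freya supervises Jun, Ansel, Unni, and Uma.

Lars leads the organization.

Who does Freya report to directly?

Freya reports directly to Lior.

Lior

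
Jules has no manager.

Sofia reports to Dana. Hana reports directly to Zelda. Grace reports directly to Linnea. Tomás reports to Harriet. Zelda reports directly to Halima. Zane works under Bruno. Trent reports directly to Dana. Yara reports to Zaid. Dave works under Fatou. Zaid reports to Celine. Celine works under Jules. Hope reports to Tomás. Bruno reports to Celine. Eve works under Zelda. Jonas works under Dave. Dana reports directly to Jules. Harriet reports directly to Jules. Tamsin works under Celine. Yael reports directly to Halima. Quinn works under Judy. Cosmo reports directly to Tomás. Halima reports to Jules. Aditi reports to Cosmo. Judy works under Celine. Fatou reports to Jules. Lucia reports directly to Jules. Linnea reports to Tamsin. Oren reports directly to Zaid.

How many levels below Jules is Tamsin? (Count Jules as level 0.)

Chain from Tamsin up to Jules: Tamsin → Celine → Jules. That is 2 steps up, so Tamsin is 2 levels below Jules.

2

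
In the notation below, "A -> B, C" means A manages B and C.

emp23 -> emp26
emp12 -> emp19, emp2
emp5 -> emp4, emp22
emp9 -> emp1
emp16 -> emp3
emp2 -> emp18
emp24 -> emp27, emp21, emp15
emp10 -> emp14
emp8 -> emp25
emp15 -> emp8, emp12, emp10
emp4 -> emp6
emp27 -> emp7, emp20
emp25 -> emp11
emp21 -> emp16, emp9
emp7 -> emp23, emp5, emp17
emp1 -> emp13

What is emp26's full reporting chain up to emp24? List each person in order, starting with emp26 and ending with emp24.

emp26 -> emp23 -> emp7 -> emp27 -> emp24

emp26 reports to emp23. emp23 reports to emp7. emp7 reports to emp27. emp27 reports to emp24. emp24 is at the top.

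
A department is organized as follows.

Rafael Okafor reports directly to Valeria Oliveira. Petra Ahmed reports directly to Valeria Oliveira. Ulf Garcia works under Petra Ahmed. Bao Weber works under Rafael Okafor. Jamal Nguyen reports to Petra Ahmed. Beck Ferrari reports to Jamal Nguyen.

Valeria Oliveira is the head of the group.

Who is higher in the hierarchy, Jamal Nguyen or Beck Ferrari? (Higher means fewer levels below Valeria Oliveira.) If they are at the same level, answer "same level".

Jamal Nguyen

Jamal Nguyen is 2 levels below Valeria Oliveira; Beck Ferrari is 3. Jamal Nguyen is higher.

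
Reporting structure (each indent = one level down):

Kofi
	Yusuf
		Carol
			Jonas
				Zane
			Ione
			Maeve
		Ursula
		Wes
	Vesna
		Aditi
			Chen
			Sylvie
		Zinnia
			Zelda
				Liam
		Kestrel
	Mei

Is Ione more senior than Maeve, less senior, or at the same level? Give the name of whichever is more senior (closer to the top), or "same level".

Both Ione and Maeve are 3 levels below Kofi.

same level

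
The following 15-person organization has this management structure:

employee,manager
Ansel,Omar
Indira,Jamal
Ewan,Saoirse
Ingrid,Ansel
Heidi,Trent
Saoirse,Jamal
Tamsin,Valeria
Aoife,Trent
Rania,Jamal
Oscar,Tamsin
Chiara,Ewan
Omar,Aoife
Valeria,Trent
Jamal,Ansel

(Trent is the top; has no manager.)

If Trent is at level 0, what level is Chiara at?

Chain from Chiara up to Trent: Chiara → Ewan → Saoirse → Jamal → Ansel → Omar → Aoife → Trent. That is 7 steps up, so Chiara is 7 levels below Trent.

7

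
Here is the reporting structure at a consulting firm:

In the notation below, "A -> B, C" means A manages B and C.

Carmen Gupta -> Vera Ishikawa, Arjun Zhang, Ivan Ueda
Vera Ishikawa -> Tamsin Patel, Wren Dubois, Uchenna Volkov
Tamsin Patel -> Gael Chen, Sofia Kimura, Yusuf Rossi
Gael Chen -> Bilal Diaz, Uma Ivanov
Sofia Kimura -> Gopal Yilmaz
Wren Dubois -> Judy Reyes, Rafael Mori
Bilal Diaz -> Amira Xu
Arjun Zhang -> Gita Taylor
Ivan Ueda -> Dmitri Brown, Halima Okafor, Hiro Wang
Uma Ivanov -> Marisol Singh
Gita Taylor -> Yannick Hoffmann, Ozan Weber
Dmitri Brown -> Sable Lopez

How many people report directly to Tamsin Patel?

3

Tamsin Patel directly manages Gael Chen, Sofia Kimura, Yusuf Rossi. That is 3 direct reports.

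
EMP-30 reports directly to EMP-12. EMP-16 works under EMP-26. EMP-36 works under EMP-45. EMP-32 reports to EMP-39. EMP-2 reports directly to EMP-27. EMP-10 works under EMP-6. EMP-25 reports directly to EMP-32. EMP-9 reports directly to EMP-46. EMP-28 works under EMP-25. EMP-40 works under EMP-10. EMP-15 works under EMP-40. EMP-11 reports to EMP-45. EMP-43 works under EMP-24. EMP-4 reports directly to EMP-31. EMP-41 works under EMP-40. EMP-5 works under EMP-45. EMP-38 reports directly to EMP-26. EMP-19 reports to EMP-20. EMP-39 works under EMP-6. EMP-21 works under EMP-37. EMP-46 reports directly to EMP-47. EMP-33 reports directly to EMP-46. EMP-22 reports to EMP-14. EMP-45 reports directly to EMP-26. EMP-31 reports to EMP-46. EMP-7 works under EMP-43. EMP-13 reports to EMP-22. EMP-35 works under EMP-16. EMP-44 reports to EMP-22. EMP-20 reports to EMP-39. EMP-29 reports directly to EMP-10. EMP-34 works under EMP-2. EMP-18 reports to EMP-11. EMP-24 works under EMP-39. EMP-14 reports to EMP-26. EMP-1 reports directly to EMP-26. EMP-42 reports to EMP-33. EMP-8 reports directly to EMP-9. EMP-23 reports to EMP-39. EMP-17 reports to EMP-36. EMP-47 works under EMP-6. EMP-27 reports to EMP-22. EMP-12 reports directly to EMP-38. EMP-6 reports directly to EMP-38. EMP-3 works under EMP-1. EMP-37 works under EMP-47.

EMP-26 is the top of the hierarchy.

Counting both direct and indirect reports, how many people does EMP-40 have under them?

2

EMP-40 directly manages EMP-15, EMP-41. EMP-15 has no reports. EMP-41 has no reports. So EMP-40's organization is 2 direct reports plus everyone under them: 1 + 1 = 2.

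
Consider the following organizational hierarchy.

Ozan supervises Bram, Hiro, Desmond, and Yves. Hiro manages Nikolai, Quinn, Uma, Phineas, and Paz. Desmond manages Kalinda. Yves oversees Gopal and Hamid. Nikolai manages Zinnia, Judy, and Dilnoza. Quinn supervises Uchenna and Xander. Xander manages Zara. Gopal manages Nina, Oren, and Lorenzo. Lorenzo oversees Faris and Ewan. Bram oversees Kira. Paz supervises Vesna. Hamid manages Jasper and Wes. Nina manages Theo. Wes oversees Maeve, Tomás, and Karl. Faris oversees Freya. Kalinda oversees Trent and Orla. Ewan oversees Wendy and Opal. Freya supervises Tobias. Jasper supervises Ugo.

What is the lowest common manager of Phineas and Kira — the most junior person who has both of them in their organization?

Phineas's chain of managers is Hiro, Ozan. Kira's chain of managers is Bram, Ozan. The first manager that appears in both chains is Ozan.

Ozan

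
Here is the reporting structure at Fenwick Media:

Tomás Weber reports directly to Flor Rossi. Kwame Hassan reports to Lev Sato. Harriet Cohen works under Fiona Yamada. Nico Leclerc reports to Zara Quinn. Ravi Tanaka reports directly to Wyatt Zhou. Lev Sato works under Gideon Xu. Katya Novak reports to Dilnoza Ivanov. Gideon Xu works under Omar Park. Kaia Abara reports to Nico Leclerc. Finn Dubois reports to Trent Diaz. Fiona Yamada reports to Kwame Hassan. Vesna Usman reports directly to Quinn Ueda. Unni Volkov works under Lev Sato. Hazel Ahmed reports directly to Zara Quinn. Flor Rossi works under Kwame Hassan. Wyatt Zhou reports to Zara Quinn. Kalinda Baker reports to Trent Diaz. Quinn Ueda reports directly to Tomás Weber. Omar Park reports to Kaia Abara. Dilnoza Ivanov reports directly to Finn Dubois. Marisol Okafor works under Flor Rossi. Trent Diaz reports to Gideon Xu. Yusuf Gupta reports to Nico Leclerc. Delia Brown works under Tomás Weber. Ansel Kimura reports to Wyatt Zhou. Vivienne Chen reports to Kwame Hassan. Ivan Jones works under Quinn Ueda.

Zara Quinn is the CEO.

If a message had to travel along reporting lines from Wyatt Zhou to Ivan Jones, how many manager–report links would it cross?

Wyatt Zhou is 1 level below Zara Quinn, and Ivan Jones is 10 levels below Zara Quinn (their lowest common manager). The shortest path runs up from Wyatt Zhou to Zara Quinn and back down to Ivan Jones: 1 + 10 = 11 links.

11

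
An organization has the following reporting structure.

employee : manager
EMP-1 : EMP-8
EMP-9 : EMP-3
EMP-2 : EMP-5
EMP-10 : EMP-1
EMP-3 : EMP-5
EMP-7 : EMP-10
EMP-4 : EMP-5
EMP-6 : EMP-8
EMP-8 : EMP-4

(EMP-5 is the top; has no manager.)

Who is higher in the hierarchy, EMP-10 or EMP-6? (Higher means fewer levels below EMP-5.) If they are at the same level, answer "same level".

EMP-10 is 4 levels below EMP-5; EMP-6 is 3. EMP-6 is higher.

EMP-6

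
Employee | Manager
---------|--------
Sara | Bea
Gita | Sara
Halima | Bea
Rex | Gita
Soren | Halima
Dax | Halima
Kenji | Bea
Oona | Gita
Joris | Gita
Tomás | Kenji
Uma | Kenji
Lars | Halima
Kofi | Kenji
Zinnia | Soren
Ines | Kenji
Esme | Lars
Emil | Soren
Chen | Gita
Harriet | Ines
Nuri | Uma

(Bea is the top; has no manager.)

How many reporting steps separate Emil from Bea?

Chain from Emil up to Bea: Emil → Soren → Halima → Bea. That is 3 steps up, so Emil is 3 levels below Bea.

3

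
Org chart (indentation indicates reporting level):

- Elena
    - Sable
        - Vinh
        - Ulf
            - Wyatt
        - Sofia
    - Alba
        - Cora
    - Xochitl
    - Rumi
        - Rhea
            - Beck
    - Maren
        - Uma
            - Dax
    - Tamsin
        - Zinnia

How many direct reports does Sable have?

3

Sable directly manages Vinh, Ulf, Sofia. That is 3 direct reports.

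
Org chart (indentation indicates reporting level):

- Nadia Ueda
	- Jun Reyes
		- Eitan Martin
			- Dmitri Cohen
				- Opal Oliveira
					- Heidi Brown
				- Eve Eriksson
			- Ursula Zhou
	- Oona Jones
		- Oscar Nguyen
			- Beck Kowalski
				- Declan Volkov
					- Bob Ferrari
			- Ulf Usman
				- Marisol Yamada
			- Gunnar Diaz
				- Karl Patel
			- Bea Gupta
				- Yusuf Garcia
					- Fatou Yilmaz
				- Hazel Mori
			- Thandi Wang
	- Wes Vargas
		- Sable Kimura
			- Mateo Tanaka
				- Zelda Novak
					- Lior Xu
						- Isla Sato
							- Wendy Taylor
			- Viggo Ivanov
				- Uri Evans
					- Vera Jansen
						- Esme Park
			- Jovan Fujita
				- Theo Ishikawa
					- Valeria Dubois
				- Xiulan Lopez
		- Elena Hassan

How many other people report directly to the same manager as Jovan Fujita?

2

Jovan Fujita reports to Sable Kimura. Sable Kimura's other direct reports are Mateo Tanaka, Viggo Ivanov — 2 peers.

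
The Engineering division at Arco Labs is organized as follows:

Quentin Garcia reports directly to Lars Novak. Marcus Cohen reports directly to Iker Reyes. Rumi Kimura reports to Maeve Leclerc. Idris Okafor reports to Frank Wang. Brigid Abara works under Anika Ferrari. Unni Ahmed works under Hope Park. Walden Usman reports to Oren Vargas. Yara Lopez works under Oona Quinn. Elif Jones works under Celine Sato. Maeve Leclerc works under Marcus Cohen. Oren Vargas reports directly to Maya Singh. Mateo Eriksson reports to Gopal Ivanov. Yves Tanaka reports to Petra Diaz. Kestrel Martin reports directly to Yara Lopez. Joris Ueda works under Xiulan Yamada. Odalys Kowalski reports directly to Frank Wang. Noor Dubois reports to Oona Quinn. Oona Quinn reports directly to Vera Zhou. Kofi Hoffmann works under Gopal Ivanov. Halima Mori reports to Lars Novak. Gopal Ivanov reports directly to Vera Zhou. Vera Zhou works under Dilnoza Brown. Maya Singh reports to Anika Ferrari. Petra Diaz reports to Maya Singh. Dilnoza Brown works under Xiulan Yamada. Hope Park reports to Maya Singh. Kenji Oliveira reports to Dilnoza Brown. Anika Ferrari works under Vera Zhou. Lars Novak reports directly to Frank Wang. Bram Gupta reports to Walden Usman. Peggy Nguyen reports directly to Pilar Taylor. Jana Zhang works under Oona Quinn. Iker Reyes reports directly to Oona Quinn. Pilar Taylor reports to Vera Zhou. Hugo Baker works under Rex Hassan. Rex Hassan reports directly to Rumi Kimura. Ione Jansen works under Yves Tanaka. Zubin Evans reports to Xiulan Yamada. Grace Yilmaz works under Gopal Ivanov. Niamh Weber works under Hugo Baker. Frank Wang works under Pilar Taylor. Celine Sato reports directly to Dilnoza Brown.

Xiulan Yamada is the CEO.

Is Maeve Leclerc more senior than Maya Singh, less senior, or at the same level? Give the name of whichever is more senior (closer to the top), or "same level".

Maya Singh

Maeve Leclerc is 6 levels below Xiulan Yamada; Maya Singh is 4. Maya Singh is higher.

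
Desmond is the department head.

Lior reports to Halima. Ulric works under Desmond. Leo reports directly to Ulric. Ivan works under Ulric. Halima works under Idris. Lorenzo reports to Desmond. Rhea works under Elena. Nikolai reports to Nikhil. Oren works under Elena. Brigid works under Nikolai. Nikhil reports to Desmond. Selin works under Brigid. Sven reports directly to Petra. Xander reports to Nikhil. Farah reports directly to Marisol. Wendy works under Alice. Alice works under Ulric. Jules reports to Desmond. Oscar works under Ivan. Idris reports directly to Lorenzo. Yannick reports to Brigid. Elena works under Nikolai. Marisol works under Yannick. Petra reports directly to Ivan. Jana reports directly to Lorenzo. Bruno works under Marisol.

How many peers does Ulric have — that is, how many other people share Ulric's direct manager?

Ulric reports to Desmond. Desmond's other direct reports are Lorenzo, Nikhil, Jules — 3 peers.

3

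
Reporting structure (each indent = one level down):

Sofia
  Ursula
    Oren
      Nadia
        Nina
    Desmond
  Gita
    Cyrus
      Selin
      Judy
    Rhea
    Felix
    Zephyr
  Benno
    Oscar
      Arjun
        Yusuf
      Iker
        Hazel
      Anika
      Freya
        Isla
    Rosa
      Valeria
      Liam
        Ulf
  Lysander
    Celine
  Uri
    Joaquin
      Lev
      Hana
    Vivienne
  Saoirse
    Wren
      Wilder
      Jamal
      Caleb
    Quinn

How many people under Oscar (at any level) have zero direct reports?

4

The people in Oscar's organization with no one reporting to them are Isla, Anika, Hazel, Yusuf. That is 4.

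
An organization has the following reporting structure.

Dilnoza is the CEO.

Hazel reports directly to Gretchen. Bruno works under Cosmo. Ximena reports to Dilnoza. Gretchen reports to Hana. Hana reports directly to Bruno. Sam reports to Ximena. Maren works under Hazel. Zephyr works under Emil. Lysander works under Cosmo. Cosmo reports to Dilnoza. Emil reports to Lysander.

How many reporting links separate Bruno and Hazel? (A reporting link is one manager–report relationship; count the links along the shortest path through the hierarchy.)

3

Hazel is in Bruno's organization: the chain from Hazel up to Bruno is Hazel → Gretchen → Hana → Bruno, which is 3 links.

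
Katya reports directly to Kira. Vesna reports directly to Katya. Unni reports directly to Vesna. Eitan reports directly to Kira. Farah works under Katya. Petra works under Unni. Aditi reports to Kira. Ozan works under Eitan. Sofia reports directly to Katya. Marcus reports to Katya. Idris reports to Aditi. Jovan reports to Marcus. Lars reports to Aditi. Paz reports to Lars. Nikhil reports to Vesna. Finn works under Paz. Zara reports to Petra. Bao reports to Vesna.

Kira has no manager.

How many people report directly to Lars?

Lars directly manages Paz. That is 1 direct report.

1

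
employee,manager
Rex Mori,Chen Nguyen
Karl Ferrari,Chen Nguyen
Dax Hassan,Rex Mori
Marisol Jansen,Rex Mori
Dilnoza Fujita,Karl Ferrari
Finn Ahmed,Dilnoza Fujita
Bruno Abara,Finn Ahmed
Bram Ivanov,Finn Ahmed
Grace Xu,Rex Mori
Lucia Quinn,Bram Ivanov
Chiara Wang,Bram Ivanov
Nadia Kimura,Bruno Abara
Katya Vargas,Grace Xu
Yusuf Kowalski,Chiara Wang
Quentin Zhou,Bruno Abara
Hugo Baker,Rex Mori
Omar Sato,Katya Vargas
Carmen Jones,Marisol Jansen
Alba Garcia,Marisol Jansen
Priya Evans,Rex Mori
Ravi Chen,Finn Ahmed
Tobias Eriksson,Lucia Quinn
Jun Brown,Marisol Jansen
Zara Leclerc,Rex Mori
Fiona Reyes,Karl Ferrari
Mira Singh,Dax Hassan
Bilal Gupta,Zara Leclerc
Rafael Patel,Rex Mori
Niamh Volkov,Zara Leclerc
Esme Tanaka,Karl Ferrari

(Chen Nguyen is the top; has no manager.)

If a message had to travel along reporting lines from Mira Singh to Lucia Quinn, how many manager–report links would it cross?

Mira Singh is 3 levels below Chen Nguyen, and Lucia Quinn is 5 levels below Chen Nguyen (their lowest common manager). The shortest path runs up from Mira Singh to Chen Nguyen and back down to Lucia Quinn: 3 + 5 = 8 links.

8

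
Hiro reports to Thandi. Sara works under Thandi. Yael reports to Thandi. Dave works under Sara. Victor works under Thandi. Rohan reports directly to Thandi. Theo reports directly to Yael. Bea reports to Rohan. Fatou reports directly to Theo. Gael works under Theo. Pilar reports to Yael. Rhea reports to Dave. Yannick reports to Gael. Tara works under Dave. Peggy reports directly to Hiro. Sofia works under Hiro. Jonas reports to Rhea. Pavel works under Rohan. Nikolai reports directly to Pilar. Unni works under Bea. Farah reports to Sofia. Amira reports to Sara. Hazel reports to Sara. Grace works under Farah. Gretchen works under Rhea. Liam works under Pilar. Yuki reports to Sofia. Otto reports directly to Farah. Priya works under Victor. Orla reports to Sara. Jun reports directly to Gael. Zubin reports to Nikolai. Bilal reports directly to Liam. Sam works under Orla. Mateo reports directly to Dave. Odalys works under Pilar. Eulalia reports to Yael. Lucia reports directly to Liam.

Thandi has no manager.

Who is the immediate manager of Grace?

Farah

Grace reports directly to Farah.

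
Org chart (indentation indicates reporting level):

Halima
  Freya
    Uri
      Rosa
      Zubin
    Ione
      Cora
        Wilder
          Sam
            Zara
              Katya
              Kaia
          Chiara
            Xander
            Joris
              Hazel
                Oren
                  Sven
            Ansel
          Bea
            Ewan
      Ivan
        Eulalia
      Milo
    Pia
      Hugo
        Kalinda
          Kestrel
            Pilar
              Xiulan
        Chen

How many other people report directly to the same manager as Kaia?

1

Kaia reports to Zara. Zara's other direct reports are Katya — 1 peer.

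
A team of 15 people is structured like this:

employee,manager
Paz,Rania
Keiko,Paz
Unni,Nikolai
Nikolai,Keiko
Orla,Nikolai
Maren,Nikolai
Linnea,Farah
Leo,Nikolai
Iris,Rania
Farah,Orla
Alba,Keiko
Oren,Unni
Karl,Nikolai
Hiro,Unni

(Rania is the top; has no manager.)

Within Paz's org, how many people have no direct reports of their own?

7

The people in Paz's organization with no one reporting to them are Alba, Karl, Linnea, Maren, Oren, Hiro, Leo. That is 7.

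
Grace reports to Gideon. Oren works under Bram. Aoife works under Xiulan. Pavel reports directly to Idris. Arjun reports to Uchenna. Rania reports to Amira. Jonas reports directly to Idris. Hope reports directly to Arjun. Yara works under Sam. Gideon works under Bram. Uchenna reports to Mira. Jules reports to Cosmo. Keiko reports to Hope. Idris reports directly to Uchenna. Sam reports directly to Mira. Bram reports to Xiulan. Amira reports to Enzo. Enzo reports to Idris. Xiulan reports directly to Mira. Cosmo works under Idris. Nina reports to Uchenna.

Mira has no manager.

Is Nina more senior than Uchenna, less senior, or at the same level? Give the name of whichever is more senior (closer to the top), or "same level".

Nina is 2 levels below Mira; Uchenna is 1. Uchenna is higher.

Uchenna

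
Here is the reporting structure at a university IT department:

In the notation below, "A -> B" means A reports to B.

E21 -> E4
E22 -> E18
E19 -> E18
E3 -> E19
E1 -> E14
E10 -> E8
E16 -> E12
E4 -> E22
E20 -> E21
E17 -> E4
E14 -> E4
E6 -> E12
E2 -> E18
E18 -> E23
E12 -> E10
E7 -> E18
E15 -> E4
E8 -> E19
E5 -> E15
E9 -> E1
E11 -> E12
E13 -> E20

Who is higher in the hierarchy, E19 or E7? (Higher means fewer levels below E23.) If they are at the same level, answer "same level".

Both E19 and E7 are 2 levels below E23.

same level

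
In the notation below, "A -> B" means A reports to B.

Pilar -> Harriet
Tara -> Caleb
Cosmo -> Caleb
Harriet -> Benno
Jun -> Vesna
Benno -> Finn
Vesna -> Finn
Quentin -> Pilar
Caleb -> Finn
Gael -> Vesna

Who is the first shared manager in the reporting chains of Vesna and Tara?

Finn

Vesna's chain of managers is Finn. Tara's chain of managers is Caleb, Finn. The first manager that appears in both chains is Finn.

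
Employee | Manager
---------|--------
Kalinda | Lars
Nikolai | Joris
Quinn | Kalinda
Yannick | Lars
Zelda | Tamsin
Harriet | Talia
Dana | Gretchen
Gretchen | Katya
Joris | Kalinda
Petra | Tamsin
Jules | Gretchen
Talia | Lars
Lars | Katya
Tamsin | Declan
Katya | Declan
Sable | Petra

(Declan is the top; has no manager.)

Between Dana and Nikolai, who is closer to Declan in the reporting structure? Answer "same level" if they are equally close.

Dana

Dana is 3 levels below Declan; Nikolai is 5. Dana is higher.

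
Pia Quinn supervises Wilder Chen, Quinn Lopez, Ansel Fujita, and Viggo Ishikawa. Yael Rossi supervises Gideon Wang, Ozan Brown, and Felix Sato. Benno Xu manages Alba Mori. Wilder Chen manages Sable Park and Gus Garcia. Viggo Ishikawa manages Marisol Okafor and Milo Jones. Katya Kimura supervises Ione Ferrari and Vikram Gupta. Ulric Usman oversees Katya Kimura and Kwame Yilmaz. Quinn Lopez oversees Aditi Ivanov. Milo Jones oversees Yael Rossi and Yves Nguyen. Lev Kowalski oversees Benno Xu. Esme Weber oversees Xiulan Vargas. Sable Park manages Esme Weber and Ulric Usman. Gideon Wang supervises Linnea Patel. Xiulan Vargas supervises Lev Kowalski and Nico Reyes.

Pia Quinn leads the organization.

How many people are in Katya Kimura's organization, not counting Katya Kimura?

2

Katya Kimura directly manages Ione Ferrari, Vikram Gupta. Ione Ferrari has no reports. Vikram Gupta has no reports. So Katya Kimura's organization is 2 direct reports plus everyone under them: 1 + 1 = 2.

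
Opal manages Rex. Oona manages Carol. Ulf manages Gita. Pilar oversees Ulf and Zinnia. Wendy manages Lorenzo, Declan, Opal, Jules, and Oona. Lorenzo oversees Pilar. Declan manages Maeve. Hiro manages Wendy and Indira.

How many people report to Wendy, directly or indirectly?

Wendy directly manages Lorenzo, Declan, Opal, Jules, Oona. Under Lorenzo: Pilar, Zinnia, Ulf, Gita (4). Under Declan: Maeve (1). Under Opal: Rex (1). Jules has no reports. Under Oona: Carol (1). So Wendy's organization is 5 direct reports plus everyone under them: 5 + 2 + 2 + 1 + 2 = 12.

12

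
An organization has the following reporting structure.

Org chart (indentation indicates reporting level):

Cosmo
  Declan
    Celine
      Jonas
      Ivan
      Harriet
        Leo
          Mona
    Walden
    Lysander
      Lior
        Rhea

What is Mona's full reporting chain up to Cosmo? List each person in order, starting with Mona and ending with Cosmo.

Mona -> Leo -> Harriet -> Celine -> Declan -> Cosmo

Mona reports to Leo. Leo reports to Harriet. Harriet reports to Celine. Celine reports to Declan. Declan reports to Cosmo. Cosmo is at the top.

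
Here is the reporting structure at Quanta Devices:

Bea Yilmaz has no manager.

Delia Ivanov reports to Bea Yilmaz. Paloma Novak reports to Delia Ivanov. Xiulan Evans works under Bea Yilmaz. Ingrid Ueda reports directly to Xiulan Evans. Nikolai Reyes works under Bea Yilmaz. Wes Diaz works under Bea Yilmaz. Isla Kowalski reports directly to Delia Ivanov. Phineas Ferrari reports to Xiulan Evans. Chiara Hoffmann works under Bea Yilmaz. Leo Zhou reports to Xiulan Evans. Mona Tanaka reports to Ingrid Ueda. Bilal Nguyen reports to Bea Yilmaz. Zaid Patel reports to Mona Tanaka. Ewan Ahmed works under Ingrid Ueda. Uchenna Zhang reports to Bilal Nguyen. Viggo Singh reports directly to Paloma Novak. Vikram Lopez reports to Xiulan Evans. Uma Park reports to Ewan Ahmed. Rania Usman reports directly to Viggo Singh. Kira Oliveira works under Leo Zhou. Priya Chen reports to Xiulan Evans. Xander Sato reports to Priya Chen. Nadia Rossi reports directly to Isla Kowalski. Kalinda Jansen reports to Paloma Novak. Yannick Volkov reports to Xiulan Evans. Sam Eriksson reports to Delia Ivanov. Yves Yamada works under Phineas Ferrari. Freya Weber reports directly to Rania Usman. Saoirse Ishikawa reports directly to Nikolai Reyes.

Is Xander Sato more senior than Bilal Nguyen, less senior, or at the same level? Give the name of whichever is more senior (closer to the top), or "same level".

Xander Sato is 3 levels below Bea Yilmaz; Bilal Nguyen is 1. Bilal Nguyen is higher.

Bilal Nguyen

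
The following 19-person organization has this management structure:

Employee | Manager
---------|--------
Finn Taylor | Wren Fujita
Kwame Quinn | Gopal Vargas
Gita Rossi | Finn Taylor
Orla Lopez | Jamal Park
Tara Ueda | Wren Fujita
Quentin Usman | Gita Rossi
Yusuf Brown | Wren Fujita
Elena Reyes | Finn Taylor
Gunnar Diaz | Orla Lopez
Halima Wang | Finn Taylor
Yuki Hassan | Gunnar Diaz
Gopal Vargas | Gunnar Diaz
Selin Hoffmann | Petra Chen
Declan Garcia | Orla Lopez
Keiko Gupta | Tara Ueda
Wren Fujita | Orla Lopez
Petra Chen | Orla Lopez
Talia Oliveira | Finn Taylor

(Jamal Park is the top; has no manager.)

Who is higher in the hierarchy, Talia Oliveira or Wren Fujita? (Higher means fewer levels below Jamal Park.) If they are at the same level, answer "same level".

Talia Oliveira is 4 levels below Jamal Park; Wren Fujita is 2. Wren Fujita is higher.

Wren Fujita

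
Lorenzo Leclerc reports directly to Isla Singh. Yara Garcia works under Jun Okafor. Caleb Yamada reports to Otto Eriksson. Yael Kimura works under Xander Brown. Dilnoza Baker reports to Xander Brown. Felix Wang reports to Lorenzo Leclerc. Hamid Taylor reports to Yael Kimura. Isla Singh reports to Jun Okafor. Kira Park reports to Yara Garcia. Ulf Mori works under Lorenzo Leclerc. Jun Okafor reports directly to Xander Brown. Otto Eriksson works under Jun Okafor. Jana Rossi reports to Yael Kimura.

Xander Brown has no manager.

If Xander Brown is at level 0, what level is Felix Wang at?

4

Chain from Felix Wang up to Xander Brown: Felix Wang → Lorenzo Leclerc → Isla Singh → Jun Okafor → Xander Brown. That is 4 steps up, so Felix Wang is 4 levels below Xander Brown.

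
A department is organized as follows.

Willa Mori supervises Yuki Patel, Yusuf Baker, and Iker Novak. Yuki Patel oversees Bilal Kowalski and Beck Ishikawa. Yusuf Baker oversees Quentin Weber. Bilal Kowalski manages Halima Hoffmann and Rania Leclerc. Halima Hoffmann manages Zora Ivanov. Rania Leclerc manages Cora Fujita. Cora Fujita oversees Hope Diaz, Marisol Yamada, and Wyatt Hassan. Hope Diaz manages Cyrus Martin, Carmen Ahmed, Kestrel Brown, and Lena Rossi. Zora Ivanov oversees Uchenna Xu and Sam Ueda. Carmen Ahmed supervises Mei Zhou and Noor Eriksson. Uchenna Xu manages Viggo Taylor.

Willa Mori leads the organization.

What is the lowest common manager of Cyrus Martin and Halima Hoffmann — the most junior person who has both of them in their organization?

Bilal Kowalski

Cyrus Martin's chain of managers is Hope Diaz, Cora Fujita, Rania Leclerc, Bilal Kowalski, Yuki Patel, Willa Mori. Halima Hoffmann's chain of managers is Bilal Kowalski, Yuki Patel, Willa Mori. The first manager that appears in both chains is Bilal Kowalski.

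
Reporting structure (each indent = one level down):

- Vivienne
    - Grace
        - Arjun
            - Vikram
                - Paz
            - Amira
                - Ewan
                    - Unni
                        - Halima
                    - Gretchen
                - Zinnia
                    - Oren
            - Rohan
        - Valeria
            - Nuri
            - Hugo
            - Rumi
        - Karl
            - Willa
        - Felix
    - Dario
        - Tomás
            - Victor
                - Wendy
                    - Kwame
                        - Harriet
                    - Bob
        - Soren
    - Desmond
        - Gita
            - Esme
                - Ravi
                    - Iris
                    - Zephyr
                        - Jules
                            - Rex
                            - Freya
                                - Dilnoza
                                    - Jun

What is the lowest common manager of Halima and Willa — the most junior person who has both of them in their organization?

Grace

Halima's chain of managers is Unni, Ewan, Amira, Arjun, Grace, Vivienne. Willa's chain of managers is Karl, Grace, Vivienne. The first manager that appears in both chains is Grace.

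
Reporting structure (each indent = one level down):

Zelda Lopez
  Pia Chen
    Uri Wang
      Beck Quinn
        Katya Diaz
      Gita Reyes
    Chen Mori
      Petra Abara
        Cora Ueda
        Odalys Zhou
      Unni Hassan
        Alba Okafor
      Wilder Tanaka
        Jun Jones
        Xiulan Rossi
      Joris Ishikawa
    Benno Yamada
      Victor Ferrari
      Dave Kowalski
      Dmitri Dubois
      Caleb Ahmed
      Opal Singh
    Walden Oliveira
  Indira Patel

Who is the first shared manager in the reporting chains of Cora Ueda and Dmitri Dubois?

Pia Chen

Cora Ueda's chain of managers is Petra Abara, Chen Mori, Pia Chen, Zelda Lopez. Dmitri Dubois's chain of managers is Benno Yamada, Pia Chen, Zelda Lopez. The first manager that appears in both chains is Pia Chen.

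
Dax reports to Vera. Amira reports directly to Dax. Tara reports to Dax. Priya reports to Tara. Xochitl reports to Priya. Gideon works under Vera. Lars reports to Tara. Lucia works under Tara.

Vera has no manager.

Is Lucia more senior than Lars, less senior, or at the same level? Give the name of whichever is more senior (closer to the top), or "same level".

same level

Both Lucia and Lars are 3 levels below Vera.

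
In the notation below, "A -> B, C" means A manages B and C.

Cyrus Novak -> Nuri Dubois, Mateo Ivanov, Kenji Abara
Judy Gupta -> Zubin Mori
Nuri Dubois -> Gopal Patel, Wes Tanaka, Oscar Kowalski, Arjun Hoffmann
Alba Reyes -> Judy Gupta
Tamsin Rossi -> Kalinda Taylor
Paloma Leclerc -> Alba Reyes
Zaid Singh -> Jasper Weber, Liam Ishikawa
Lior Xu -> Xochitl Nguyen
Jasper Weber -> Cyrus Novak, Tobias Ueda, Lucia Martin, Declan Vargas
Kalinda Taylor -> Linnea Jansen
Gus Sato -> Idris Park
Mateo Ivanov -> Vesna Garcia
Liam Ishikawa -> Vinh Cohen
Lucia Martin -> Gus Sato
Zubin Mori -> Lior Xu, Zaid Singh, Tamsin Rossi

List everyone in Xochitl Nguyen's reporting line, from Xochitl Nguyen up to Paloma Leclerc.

Xochitl Nguyen -> Lior Xu -> Zubin Mori -> Judy Gupta -> Alba Reyes -> Paloma Leclerc

Xochitl Nguyen reports to Lior Xu. Lior Xu reports to Zubin Mori. Zubin Mori reports to Judy Gupta. Judy Gupta reports to Alba Reyes. Alba Reyes reports to Paloma Leclerc. Paloma Leclerc is at the top.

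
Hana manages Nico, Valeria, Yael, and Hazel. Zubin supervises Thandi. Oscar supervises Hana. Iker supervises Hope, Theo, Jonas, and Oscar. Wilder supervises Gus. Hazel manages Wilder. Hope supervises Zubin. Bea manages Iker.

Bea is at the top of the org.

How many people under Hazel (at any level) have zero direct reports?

The only person in Hazel's organization with no one reporting to them is Gus. That is 1.

1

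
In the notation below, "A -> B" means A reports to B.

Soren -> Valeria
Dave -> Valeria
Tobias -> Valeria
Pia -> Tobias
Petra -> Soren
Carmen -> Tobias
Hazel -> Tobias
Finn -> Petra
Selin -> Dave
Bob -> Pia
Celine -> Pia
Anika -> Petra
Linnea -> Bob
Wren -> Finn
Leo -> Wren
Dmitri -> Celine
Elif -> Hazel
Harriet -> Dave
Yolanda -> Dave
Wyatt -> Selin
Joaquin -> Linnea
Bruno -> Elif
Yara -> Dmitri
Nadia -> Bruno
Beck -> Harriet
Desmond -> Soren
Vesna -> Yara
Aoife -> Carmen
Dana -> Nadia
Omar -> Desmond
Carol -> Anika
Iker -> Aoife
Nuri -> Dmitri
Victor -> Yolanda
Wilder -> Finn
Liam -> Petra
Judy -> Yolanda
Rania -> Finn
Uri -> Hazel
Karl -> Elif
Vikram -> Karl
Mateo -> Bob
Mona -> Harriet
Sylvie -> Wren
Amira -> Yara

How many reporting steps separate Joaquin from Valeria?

5

Chain from Joaquin up to Valeria: Joaquin → Linnea → Bob → Pia → Tobias → Valeria. That is 5 steps up, so Joaquin is 5 levels below Valeria.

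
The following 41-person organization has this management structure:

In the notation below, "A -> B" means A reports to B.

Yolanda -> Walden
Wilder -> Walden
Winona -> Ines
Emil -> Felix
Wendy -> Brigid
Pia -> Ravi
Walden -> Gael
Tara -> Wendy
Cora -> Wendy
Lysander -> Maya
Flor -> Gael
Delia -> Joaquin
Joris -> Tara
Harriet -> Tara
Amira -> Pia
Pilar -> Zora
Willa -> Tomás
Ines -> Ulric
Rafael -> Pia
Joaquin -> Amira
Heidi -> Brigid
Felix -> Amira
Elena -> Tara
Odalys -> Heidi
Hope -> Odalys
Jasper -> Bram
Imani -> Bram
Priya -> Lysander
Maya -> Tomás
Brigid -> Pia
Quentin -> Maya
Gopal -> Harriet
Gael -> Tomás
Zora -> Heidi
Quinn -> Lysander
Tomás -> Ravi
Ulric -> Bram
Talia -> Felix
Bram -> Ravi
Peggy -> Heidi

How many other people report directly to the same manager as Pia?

2

Pia reports to Ravi. Ravi's other direct reports are Bram, Tomás — 2 peers.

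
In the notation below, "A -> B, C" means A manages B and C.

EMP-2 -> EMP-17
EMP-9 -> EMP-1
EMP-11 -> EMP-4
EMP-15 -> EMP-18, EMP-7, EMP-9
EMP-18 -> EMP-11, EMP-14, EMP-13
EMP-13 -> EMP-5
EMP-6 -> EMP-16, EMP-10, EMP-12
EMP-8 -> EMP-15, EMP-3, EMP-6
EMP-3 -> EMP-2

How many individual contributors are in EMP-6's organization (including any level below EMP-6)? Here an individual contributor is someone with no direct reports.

3

The people in EMP-6's organization with no one reporting to them are EMP-12, EMP-10, EMP-16. That is 3.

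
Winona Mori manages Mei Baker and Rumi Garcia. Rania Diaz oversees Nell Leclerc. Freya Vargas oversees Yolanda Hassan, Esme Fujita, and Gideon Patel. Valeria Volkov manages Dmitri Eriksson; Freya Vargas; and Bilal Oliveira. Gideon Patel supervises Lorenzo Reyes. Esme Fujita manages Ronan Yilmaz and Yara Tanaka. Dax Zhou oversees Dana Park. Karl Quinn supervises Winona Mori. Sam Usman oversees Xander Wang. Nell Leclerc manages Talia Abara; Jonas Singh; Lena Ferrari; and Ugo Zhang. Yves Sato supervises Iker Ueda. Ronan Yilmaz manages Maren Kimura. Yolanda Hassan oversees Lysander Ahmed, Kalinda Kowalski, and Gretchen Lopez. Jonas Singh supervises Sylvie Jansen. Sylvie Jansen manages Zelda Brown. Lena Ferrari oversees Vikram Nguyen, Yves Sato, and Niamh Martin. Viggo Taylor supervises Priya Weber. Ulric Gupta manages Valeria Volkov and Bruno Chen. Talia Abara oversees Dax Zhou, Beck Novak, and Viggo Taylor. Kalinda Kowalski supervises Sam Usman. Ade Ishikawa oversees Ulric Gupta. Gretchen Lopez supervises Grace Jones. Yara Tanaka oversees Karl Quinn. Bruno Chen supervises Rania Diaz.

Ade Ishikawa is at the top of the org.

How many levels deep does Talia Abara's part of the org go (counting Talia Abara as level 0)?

2

The longest chain under Talia Abara runs Talia Abara → Viggo Taylor → Priya Weber, which is 2 levels below Talia Abara.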